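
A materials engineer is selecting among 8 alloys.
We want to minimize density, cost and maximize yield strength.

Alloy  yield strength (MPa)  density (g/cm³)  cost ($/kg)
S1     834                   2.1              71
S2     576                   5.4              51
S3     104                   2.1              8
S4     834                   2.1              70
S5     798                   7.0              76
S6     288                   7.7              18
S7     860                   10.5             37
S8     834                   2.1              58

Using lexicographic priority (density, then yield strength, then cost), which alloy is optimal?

First minimize density: best is 2.1, kept {S1, S3, S4, S8}.
Then maximize yield strength: best is 834, kept {S1, S4, S8}.
Then minimize cost: best is 58, kept {S8}.

S8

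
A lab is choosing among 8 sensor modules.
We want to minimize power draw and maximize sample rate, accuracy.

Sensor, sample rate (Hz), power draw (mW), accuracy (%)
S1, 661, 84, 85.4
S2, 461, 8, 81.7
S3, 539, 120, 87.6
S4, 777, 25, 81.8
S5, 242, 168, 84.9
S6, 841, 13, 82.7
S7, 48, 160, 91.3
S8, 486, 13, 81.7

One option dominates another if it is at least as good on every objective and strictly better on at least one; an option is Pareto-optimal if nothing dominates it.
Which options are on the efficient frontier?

S1, S2, S3, S6, S7

S1: not dominated.
S2: not dominated (best power draw).
S3: not dominated.
S4: dominated by S6 (sample rate 841≥777, power draw 13≤25, accuracy 82.7≥81.8).
S5: dominated by S1 (sample rate 661≥242, power draw 84≤168, accuracy 85.4≥84.9).
S6: not dominated (best sample rate).
S7: not dominated (best accuracy).
S8: dominated by S6 (sample rate 841≥486, power draw 13≤13, accuracy 82.7≥81.7).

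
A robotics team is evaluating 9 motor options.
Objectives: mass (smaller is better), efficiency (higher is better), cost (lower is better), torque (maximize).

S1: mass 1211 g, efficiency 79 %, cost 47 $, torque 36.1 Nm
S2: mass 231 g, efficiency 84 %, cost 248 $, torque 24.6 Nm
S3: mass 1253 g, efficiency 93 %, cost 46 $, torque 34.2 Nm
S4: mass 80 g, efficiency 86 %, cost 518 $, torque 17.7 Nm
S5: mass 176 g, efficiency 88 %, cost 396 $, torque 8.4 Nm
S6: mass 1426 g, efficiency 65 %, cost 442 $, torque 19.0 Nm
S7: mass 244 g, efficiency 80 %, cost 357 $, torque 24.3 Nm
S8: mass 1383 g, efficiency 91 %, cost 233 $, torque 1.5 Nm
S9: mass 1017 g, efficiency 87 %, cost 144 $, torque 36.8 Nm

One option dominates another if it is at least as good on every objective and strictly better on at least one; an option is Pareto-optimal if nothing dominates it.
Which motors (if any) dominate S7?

S2

S2: mass 231≤244, efficiency 84≥80, cost 248≤357, torque 24.6≥24.3 — dominates S7.
Others (S1, S3, S4, S5, S6, S8, S9) are each worse than S7 on at least one objective.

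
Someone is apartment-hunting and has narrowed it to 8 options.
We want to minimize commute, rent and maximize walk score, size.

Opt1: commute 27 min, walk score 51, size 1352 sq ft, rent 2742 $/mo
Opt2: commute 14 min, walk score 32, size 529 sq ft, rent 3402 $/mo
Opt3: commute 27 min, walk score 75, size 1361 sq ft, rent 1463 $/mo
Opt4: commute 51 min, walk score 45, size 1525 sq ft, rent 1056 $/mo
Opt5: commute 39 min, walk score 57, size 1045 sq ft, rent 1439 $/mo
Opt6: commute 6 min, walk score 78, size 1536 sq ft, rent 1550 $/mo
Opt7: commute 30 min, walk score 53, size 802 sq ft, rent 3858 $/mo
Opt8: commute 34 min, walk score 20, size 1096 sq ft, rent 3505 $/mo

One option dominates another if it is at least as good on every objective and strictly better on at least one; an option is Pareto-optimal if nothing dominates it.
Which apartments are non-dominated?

Opt1: dominated by Opt3 (commute 27≤27, walk score 75≥51, size 1361≥1352, rent 1463≤2742).
Opt2: dominated by Opt6 (commute 6≤14, walk score 78≥32, size 1536≥529, rent 1550≤3402).
Opt3: not dominated.
Opt4: not dominated (best rent).
Opt5: not dominated.
Opt6: not dominated (best commute).
Opt7: dominated by Opt3 (commute 27≤30, walk score 75≥53, size 1361≥802, rent 1463≤3858).
Opt8: dominated by Opt1 (commute 27≤34, walk score 51≥20, size 1352≥1096, rent 2742≤3505).

Opt3, Opt4, Opt5, Opt6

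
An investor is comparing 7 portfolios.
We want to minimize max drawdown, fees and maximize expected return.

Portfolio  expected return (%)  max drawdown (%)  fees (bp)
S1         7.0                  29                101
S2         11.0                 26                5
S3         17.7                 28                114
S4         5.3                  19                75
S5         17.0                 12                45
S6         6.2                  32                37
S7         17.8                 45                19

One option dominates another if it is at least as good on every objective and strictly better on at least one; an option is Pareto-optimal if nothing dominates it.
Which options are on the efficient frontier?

S2, S3, S5, S7

S1: dominated by S2 (expected return 11.0≥7.0, max drawdown 26≤29, fees 5≤101).
S2: not dominated (best fees).
S3: not dominated.
S4: dominated by S5 (expected return 17.0≥5.3, max drawdown 12≤19, fees 45≤75).
S5: not dominated (best max drawdown).
S6: dominated by S2 (expected return 11.0≥6.2, max drawdown 26≤32, fees 5≤37).
S7: not dominated (best expected return).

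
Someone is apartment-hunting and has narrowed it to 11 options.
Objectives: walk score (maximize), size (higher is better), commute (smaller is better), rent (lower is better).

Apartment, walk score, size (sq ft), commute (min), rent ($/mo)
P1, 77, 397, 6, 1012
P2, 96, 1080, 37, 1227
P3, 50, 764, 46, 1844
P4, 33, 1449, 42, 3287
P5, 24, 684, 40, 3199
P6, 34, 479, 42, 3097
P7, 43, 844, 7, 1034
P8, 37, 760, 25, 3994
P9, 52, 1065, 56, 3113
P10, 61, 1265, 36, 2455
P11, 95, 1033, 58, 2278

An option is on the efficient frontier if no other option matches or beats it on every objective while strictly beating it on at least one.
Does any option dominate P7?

No

P1: worse on size (397 vs 844).
P2: worse on commute (37 vs 7).
P3: worse on size (764 vs 844).
P4: worse on walk score (33 vs 43).
P5: worse on walk score (24 vs 43).
P6: worse on walk score (34 vs 43).
P8: worse on walk score (37 vs 43).
P9: worse on commute (56 vs 7).
P10: worse on commute (36 vs 7).
P11: worse on commute (58 vs 7).
No option is at least as good as P7 on every objective and strictly better on one.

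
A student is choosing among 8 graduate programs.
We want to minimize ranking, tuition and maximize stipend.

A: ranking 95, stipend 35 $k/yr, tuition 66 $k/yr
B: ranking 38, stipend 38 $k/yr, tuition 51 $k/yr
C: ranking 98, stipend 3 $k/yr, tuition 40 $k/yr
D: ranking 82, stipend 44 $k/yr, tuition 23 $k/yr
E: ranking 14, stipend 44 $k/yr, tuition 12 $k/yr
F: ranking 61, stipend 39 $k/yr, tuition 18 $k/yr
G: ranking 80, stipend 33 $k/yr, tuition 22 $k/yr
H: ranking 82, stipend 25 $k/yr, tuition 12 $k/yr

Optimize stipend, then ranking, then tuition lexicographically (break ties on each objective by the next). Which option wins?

E

First maximize stipend: best is 44, kept {D, E}.
Then minimize ranking: best is 14, kept {E}.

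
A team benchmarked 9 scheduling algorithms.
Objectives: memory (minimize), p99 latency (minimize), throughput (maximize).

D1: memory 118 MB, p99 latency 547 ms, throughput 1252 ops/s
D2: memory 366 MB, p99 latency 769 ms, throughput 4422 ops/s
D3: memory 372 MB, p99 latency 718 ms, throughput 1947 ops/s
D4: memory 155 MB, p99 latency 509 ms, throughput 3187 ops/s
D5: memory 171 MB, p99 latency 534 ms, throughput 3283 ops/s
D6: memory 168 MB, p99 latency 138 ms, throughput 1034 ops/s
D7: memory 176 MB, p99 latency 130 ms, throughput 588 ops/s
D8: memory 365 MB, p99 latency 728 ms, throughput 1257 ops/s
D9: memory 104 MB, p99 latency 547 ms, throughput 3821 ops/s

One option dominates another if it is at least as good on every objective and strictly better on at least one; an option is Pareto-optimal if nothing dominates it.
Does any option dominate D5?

D1: worse on p99 latency (547 vs 534).
D2: worse on memory (366 vs 171).
D3: worse on memory (372 vs 171).
D4: worse on throughput (3187 vs 3283).
D6: worse on throughput (1034 vs 3283).
D7: worse on memory (176 vs 171).
D8: worse on memory (365 vs 171).
D9: worse on p99 latency (547 vs 534).
No option is at least as good as D5 on every objective and strictly better on one.

No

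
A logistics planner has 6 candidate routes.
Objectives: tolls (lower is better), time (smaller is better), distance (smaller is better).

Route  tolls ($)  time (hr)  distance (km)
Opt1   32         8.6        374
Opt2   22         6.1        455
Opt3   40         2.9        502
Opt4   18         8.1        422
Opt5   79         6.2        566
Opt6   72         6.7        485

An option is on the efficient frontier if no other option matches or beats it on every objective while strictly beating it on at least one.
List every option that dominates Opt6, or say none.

Opt2

Opt2: tolls 22≤72, time 6.1≤6.7, distance 455≤485 — dominates Opt6.
Others (Opt1, Opt3, Opt4, Opt5) are each worse than Opt6 on at least one objective.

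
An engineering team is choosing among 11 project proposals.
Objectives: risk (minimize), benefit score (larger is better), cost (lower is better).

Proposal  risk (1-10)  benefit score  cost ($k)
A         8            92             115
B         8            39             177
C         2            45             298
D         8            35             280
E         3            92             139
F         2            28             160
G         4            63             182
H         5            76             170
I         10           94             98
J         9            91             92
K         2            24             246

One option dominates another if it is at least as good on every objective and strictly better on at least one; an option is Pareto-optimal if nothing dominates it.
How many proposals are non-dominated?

A: not dominated.
B: dominated by A (risk 8≤8, benefit score 92≥39, cost 115≤177).
C: not dominated.
D: dominated by A (risk 8≤8, benefit score 92≥35, cost 115≤280).
E: not dominated.
F: not dominated.
G: dominated by E (risk 3≤4, benefit score 92≥63, cost 139≤182).
H: dominated by E (risk 3≤5, benefit score 92≥76, cost 139≤170).
I: not dominated (best benefit score).
J: not dominated (best cost).
K: dominated by F (risk 2≤2, benefit score 28≥24, cost 160≤246).
Pareto-optimal: A, C, E, F, I, J → 6.

6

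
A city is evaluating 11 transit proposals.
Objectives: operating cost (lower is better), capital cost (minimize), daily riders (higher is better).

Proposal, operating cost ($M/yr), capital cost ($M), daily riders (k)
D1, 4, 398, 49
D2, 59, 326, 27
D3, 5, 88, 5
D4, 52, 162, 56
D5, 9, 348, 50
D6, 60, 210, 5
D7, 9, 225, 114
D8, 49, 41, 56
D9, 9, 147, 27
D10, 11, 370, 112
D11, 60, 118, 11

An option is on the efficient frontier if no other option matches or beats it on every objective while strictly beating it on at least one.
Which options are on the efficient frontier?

D1, D3, D7, D8, D9

D1: not dominated (best operating cost).
D2: dominated by D4 (operating cost 52≤59, capital cost 162≤326, daily riders 56≥27).
D3: not dominated.
D4: dominated by D8 (operating cost 49≤52, capital cost 41≤162, daily riders 56≥56).
D5: dominated by D7 (operating cost 9≤9, capital cost 225≤348, daily riders 114≥50).
D6: dominated by D3 (operating cost 5≤60, capital cost 88≤210, daily riders 5≥5).
D7: not dominated (best daily riders).
D8: not dominated (best capital cost).
D9: not dominated.
D10: dominated by D7 (operating cost 9≤11, capital cost 225≤370, daily riders 114≥112).
D11: dominated by D8 (operating cost 49≤60, capital cost 41≤118, daily riders 56≥11).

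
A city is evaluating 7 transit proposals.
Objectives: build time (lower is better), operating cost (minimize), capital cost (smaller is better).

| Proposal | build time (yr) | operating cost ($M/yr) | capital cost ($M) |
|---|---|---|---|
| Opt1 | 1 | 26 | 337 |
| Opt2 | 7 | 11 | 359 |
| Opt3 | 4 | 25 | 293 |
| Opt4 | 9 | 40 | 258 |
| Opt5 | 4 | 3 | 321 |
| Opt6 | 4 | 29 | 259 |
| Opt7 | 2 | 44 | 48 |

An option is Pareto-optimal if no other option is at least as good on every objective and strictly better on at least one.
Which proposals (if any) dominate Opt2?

Opt5

Opt5: build time 4≤7, operating cost 3≤11, capital cost 321≤359 — dominates Opt2.
Others (Opt1, Opt3, Opt4, Opt6, Opt7) are each worse than Opt2 on at least one objective.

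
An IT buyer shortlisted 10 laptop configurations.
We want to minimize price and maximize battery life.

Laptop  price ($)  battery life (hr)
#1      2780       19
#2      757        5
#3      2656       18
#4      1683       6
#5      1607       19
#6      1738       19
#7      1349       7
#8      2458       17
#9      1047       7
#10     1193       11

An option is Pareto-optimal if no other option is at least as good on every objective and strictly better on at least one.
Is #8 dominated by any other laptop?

#5 vs #8: price 1607≤2458, battery life 19≥17 — #5 is at least as good on every objective and strictly better on at least one, so #5 dominates #8.

Yes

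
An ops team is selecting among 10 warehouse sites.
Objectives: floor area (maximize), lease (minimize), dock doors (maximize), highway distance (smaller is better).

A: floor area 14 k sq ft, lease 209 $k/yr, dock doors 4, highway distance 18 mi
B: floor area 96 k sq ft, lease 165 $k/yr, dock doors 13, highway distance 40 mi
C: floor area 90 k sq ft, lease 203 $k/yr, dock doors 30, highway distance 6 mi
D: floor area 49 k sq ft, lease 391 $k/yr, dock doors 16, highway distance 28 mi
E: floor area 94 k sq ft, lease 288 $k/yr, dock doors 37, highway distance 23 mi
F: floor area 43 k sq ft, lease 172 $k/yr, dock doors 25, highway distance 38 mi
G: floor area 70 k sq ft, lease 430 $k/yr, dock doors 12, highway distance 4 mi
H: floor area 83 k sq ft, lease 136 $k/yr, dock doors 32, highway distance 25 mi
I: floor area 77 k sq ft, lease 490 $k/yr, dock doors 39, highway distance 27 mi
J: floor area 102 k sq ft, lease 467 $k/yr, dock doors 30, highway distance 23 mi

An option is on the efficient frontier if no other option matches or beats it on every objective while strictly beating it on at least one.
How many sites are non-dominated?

7

A: dominated by C (floor area 90≥14, lease 203≤209, dock doors 30≥4, highway distance 6≤18).
B: not dominated.
C: not dominated.
D: dominated by C (floor area 90≥49, lease 203≤391, dock doors 30≥16, highway distance 6≤28).
E: not dominated.
F: dominated by H (floor area 83≥43, lease 136≤172, dock doors 32≥25, highway distance 25≤38).
G: not dominated (best highway distance).
H: not dominated (best lease).
I: not dominated (best dock doors).
J: not dominated (best floor area).
Pareto-optimal: B, C, E, G, H, I, J → 7.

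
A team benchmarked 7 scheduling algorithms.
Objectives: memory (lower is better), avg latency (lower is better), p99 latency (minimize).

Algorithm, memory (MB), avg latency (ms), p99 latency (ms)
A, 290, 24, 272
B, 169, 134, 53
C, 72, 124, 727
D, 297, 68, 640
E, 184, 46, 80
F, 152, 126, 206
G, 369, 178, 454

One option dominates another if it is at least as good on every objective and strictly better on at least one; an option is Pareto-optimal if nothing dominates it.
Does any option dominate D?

A vs D: memory 290≤297, avg latency 24≤68, p99 latency 272≤640 — A is at least as good on every objective and strictly better on at least one, so A dominates D.

Yes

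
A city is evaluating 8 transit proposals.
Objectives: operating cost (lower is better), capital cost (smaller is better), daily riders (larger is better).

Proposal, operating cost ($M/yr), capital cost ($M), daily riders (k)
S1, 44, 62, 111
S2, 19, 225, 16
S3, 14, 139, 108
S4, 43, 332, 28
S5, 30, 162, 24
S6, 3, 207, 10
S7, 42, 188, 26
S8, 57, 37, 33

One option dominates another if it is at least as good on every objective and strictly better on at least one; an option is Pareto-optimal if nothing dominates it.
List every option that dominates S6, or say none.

S1: worse on operating cost (44 vs 3).
S2: worse on operating cost (19 vs 3).
S3: worse on operating cost (14 vs 3).
S4: worse on operating cost (43 vs 3).
S5: worse on operating cost (30 vs 3).
S7: worse on operating cost (42 vs 3).
S8: worse on operating cost (57 vs 3).
No option dominates S6.

none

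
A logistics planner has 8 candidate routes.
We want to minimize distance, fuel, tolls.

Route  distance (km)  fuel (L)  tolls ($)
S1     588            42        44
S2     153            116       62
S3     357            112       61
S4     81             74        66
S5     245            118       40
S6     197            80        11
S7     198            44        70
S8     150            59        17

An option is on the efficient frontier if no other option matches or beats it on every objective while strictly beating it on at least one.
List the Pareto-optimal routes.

S1: not dominated (best fuel).
S2: dominated by S8 (distance 150≤153, fuel 59≤116, tolls 17≤62).
S3: dominated by S6 (distance 197≤357, fuel 80≤112, tolls 11≤61).
S4: not dominated (best distance).
S5: dominated by S6 (distance 197≤245, fuel 80≤118, tolls 11≤40).
S6: not dominated (best tolls).
S7: not dominated.
S8: not dominated.

S1, S4, S6, S7, S8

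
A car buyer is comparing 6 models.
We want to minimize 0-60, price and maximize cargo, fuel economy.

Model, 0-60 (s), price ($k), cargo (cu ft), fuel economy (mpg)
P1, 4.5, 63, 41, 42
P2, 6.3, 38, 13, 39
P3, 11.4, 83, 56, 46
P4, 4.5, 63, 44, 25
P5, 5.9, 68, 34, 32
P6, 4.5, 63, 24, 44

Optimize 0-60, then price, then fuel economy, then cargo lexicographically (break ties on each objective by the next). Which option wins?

First minimize 0-60: best is 4.5, kept {P1, P4, P6}.
Then minimize price: best is 63, kept {P1, P4, P6}.
Then maximize fuel economy: best is 44, kept {P6}.

P6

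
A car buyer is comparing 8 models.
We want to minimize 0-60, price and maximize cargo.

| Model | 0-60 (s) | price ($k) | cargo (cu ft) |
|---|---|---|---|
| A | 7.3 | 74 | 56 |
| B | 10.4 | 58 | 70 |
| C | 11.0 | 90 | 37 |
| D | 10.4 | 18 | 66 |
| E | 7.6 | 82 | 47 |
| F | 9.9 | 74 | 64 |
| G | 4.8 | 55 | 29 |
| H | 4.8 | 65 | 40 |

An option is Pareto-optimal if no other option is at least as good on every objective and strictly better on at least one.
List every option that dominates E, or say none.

A: 0-60 7.3≤7.6, price 74≤82, cargo 56≥47 — dominates E.
Others (B, C, D, F, G, H) are each worse than E on at least one objective.

A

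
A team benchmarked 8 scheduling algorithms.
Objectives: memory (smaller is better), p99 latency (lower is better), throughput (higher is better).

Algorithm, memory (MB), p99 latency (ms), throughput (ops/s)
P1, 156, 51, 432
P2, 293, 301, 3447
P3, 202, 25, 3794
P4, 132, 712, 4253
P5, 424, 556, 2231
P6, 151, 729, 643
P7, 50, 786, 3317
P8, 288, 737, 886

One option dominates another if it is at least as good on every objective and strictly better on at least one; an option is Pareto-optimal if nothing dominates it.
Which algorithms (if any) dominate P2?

P3

P3: memory 202≤293, p99 latency 25≤301, throughput 3794≥3447 — dominates P2.
Others (P1, P4, P5, P6, P7, P8) are each worse than P2 on at least one objective.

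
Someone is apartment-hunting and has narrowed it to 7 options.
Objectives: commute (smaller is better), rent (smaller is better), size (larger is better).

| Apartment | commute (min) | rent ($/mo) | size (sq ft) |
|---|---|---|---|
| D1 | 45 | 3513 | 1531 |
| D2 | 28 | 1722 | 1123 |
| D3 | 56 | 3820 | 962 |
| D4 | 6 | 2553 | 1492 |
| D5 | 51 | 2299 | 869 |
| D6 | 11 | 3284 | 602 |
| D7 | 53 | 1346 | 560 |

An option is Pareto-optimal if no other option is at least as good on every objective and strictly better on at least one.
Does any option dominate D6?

D4 vs D6: commute 6≤11, rent 2553≤3284, size 1492≥602 — D4 is at least as good on every objective and strictly better on at least one, so D4 dominates D6.

Yes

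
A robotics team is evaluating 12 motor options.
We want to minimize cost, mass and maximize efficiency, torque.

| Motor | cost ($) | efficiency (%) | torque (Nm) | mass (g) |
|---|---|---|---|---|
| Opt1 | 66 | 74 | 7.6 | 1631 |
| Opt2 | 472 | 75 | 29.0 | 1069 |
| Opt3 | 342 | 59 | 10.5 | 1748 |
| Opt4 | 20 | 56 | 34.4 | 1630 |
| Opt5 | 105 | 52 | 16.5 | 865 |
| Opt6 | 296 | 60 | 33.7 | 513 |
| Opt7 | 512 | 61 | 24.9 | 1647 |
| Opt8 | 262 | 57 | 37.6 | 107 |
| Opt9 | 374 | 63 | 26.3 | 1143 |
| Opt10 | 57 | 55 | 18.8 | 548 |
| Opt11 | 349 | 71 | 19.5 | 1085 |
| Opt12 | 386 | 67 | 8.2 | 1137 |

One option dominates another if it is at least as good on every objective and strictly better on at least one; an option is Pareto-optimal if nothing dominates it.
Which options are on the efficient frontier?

Opt1, Opt2, Opt4, Opt6, Opt8, Opt9, Opt10, Opt11

Opt1: not dominated.
Opt2: not dominated (best efficiency).
Opt3: dominated by Opt6 (cost 296≤342, efficiency 60≥59, torque 33.7≥10.5, mass 513≤1748).
Opt4: not dominated (best cost).
Opt5: dominated by Opt10 (cost 57≤105, efficiency 55≥52, torque 18.8≥16.5, mass 548≤865).
Opt6: not dominated.
Opt7: dominated by Opt2 (cost 472≤512, efficiency 75≥61, torque 29.0≥24.9, mass 1069≤1647).
Opt8: not dominated (best torque).
Opt9: not dominated.
Opt10: not dominated.
Opt11: not dominated.
Opt12: dominated by Opt11 (cost 349≤386, efficiency 71≥67, torque 19.5≥8.2, mass 1085≤1137).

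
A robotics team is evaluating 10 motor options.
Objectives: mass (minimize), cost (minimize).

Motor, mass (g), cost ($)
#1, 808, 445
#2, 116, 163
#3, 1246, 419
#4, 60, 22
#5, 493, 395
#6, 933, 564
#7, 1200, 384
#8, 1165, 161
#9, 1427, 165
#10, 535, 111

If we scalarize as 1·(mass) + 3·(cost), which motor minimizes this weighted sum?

#1: 1·808 + 3·445 = 2143
#2: 1·116 + 3·163 = 605
#3: 1·1246 + 3·419 = 2503
#4: 1·60 + 3·22 = 126
#5: 1·493 + 3·395 = 1678
#6: 1·933 + 3·564 = 2625
#7: 1·1200 + 3·384 = 2352
#8: 1·1165 + 3·161 = 1648
#9: 1·1427 + 3·165 = 1922
#10: 1·535 + 3·111 = 868
Lowest: #4 at 126.

#4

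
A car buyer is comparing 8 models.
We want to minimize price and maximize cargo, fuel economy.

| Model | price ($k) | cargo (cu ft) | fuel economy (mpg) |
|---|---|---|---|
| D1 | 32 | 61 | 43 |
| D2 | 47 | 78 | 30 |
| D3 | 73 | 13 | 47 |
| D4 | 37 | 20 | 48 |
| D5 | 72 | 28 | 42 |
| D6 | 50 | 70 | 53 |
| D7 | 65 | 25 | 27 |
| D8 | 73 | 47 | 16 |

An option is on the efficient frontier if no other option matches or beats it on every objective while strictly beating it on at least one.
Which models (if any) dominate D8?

D1, D2, D6

D1: price 32≤73, cargo 61≥47, fuel economy 43≥16 — dominates D8.
D2: price 47≤73, cargo 78≥47, fuel economy 30≥16 — dominates D8.
D6: price 50≤73, cargo 70≥47, fuel economy 53≥16 — dominates D8.
Others (D3, D4, D5, D7) are each worse than D8 on at least one objective.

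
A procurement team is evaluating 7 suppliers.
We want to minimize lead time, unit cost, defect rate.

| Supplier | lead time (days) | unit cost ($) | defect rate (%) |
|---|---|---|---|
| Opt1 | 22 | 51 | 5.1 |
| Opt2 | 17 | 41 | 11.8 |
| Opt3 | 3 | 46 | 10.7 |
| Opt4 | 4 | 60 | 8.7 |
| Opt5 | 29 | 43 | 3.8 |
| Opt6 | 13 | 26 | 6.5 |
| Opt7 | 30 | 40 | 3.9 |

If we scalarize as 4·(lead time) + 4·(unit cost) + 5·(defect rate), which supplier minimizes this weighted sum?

Opt6

Opt1: 4·22 + 4·51 + 5·5.1 = 317.5
Opt2: 4·17 + 4·41 + 5·11.8 = 291.0
Opt3: 4·3 + 4·46 + 5·10.7 = 249.5
Opt4: 4·4 + 4·60 + 5·8.7 = 299.5
Opt5: 4·29 + 4·43 + 5·3.8 = 307.0
Opt6: 4·13 + 4·26 + 5·6.5 = 188.5
Opt7: 4·30 + 4·40 + 5·3.9 = 299.5
Lowest: Opt6 at 188.5.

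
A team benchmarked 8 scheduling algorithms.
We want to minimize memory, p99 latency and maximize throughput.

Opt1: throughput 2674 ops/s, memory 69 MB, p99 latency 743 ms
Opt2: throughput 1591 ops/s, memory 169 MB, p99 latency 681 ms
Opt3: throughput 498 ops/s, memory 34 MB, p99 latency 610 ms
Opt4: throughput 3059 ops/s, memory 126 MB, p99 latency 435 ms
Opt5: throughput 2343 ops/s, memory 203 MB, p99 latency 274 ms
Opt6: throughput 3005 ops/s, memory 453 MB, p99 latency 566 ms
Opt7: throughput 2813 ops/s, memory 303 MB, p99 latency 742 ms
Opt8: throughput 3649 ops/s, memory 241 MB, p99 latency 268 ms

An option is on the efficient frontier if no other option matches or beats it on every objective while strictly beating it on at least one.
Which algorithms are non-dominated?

Opt1: not dominated.
Opt2: dominated by Opt4 (throughput 3059≥1591, memory 126≤169, p99 latency 435≤681).
Opt3: not dominated (best memory).
Opt4: not dominated.
Opt5: not dominated.
Opt6: dominated by Opt4 (throughput 3059≥3005, memory 126≤453, p99 latency 435≤566).
Opt7: dominated by Opt4 (throughput 3059≥2813, memory 126≤303, p99 latency 435≤742).
Opt8: not dominated (best throughput).

Opt1, Opt3, Opt4, Opt5, Opt8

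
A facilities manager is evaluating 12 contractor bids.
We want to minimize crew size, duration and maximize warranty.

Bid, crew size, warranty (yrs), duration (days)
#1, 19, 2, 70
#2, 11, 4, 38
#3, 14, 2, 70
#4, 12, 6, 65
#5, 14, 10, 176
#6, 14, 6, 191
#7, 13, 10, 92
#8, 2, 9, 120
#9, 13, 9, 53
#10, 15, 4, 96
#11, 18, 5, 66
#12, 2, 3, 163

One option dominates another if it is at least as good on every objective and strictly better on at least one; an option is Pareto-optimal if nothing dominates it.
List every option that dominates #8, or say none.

none

#1: worse on crew size (19 vs 2).
#2: worse on crew size (11 vs 2).
#3: worse on crew size (14 vs 2).
#4: worse on crew size (12 vs 2).
#5: worse on crew size (14 vs 2).
#6: worse on crew size (14 vs 2).
#7: worse on crew size (13 vs 2).
#9: worse on crew size (13 vs 2).
#10: worse on crew size (15 vs 2).
#11: worse on crew size (18 vs 2).
#12: worse on warranty (3 vs 9).
No option dominates #8.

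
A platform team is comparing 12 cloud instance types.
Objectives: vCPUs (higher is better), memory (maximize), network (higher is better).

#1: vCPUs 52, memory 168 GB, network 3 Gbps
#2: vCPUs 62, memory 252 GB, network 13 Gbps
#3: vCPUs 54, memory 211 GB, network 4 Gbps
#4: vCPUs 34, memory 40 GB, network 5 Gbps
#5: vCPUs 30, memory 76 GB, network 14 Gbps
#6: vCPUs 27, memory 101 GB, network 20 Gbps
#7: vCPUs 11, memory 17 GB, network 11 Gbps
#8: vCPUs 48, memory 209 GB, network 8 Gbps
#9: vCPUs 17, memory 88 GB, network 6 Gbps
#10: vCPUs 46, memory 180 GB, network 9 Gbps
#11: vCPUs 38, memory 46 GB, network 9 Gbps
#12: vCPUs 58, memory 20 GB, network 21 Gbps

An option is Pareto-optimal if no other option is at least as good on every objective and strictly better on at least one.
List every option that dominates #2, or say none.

#1: worse on vCPUs (52 vs 62).
#3: worse on vCPUs (54 vs 62).
#4: worse on vCPUs (34 vs 62).
#5: worse on vCPUs (30 vs 62).
#6: worse on vCPUs (27 vs 62).
#7: worse on vCPUs (11 vs 62).
#8: worse on vCPUs (48 vs 62).
#9: worse on vCPUs (17 vs 62).
#10: worse on vCPUs (46 vs 62).
#11: worse on vCPUs (38 vs 62).
#12: worse on vCPUs (58 vs 62).
No option dominates #2.

none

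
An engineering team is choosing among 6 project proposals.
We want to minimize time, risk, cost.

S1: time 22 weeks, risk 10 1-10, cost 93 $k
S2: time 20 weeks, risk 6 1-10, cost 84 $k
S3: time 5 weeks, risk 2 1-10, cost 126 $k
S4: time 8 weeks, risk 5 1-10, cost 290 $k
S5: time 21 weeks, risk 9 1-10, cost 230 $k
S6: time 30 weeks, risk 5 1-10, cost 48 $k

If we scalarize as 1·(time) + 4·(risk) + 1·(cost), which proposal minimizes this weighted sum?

S6

S1: 1·22 + 4·10 + 1·93 = 155
S2: 1·20 + 4·6 + 1·84 = 128
S3: 1·5 + 4·2 + 1·126 = 139
S4: 1·8 + 4·5 + 1·290 = 318
S5: 1·21 + 4·9 + 1·230 = 287
S6: 1·30 + 4·5 + 1·48 = 98
Lowest: S6 at 98.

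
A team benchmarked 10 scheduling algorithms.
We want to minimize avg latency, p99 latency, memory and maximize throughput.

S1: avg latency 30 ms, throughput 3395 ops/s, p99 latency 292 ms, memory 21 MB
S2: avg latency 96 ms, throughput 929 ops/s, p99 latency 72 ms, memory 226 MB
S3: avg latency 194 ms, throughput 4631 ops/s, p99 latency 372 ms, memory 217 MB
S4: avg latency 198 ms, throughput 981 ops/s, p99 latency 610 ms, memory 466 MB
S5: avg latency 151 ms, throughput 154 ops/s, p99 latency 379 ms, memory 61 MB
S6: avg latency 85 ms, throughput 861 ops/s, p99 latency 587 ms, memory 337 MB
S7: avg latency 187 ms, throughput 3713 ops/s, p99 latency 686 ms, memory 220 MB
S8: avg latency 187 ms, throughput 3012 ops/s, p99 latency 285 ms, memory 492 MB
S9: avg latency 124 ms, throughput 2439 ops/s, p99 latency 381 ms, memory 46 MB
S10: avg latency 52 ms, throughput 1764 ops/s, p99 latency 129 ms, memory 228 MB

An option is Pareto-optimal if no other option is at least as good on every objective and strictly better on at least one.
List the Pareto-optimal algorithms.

S1: not dominated (best avg latency).
S2: not dominated (best p99 latency).
S3: not dominated (best throughput).
S4: dominated by S1 (avg latency 30≤198, throughput 3395≥981, p99 latency 292≤610, memory 21≤466).
S5: dominated by S1 (avg latency 30≤151, throughput 3395≥154, p99 latency 292≤379, memory 21≤61).
S6: dominated by S1 (avg latency 30≤85, throughput 3395≥861, p99 latency 292≤587, memory 21≤337).
S7: not dominated.
S8: not dominated.
S9: dominated by S1 (avg latency 30≤124, throughput 3395≥2439, p99 latency 292≤381, memory 21≤46).
S10: not dominated.

S1, S2, S3, S7, S8, S10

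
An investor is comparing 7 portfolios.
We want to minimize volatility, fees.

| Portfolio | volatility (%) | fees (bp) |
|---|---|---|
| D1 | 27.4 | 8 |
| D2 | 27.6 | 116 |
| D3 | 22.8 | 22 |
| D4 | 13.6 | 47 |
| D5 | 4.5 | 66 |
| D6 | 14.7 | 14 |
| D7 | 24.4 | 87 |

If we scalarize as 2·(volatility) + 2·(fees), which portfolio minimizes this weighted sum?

D6

D1: 2·27.4 + 2·8 = 70.8
D2: 2·27.6 + 2·116 = 287.2
D3: 2·22.8 + 2·22 = 89.6
D4: 2·13.6 + 2·47 = 121.2
D5: 2·4.5 + 2·66 = 141.0
D6: 2·14.7 + 2·14 = 57.4
D7: 2·24.4 + 2·87 = 222.8
Lowest: D6 at 57.4.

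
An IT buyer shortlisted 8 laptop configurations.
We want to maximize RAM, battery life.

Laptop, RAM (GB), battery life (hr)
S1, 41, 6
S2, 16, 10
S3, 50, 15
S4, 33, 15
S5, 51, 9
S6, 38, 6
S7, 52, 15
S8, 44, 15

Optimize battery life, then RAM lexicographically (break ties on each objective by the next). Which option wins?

First maximize battery life: best is 15, kept {S3, S4, S7, S8}.
Then maximize RAM: best is 52, kept {S7}.

S7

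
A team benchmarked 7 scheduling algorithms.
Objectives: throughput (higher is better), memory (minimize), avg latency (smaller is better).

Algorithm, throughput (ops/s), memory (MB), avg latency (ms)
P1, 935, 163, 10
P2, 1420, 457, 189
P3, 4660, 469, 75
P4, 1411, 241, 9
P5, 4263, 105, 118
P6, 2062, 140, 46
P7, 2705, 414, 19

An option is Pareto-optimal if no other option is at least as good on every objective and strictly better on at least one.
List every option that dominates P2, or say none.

P5: throughput 4263≥1420, memory 105≤457, avg latency 118≤189 — dominates P2.
P6: throughput 2062≥1420, memory 140≤457, avg latency 46≤189 — dominates P2.
P7: throughput 2705≥1420, memory 414≤457, avg latency 19≤189 — dominates P2.
Others (P1, P3, P4) are each worse than P2 on at least one objective.

P5, P6, P7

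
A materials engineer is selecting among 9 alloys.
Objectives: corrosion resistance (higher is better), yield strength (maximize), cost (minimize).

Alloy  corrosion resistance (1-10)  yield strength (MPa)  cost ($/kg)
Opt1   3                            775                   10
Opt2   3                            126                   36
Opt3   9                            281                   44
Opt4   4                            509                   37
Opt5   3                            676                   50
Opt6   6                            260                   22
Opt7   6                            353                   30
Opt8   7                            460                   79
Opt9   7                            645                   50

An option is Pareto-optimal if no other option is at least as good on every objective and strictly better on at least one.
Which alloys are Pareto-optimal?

Opt1: not dominated (best yield strength).
Opt2: dominated by Opt1 (corrosion resistance 3≥3, yield strength 775≥126, cost 10≤36).
Opt3: not dominated (best corrosion resistance).
Opt4: not dominated.
Opt5: dominated by Opt1 (corrosion resistance 3≥3, yield strength 775≥676, cost 10≤50).
Opt6: not dominated.
Opt7: not dominated.
Opt8: dominated by Opt9 (corrosion resistance 7≥7, yield strength 645≥460, cost 50≤79).
Opt9: not dominated.

Opt1, Opt3, Opt4, Opt6, Opt7, Opt9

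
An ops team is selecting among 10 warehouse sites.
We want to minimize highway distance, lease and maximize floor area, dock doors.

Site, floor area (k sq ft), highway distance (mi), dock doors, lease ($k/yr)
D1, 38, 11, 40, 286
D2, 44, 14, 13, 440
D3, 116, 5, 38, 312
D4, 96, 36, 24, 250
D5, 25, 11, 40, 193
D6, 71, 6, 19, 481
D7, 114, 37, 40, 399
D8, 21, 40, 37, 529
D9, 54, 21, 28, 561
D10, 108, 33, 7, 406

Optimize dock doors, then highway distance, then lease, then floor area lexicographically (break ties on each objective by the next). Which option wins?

D5

First maximize dock doors: best is 40, kept {D1, D5, D7}.
Then minimize highway distance: best is 11, kept {D1, D5}.
Then minimize lease: best is 193, kept {D5}.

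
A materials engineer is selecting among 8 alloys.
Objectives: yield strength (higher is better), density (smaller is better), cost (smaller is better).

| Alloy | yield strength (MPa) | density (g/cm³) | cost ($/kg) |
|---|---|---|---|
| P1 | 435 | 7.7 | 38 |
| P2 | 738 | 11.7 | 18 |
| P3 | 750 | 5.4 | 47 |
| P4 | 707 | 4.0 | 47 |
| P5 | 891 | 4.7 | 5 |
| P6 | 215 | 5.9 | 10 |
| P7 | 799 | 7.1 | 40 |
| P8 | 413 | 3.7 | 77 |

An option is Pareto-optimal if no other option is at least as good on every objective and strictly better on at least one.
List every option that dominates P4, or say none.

P1: worse on yield strength (435 vs 707).
P2: worse on density (11.7 vs 4.0).
P3: worse on density (5.4 vs 4.0).
P5: worse on density (4.7 vs 4.0).
P6: worse on yield strength (215 vs 707).
P7: worse on density (7.1 vs 4.0).
P8: worse on yield strength (413 vs 707).
No option dominates P4.

none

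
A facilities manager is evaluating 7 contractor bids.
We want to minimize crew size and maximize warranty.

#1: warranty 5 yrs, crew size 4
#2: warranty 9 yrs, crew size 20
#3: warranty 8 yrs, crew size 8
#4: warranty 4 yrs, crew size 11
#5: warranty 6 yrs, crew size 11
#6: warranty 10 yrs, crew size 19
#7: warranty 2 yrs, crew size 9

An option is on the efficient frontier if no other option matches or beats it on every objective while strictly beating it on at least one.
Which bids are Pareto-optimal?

#1: not dominated (best crew size).
#2: dominated by #6 (warranty 10≥9, crew size 19≤20).
#3: not dominated.
#4: dominated by #1 (warranty 5≥4, crew size 4≤11).
#5: dominated by #3 (warranty 8≥6, crew size 8≤11).
#6: not dominated (best warranty).
#7: dominated by #1 (warranty 5≥2, crew size 4≤9).

#1, #3, #6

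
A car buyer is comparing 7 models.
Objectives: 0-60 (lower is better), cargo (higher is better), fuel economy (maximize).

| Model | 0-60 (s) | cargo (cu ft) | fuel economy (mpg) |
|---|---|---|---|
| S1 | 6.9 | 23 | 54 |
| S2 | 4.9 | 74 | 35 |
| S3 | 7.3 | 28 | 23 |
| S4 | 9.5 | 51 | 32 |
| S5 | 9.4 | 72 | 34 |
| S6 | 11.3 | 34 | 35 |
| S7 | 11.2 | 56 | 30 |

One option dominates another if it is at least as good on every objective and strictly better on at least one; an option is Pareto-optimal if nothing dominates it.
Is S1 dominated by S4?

S4 vs S1: S4 is worse on 0-60 (9.5 vs 6.9), so it does not dominate S1.

No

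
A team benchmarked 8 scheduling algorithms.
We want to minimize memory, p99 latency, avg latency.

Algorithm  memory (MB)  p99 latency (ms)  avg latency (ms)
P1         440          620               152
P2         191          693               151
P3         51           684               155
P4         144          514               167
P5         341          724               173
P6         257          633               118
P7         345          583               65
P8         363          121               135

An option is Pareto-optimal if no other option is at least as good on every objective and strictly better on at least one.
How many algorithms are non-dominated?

6

P1: dominated by P7 (memory 345≤440, p99 latency 583≤620, avg latency 65≤152).
P2: not dominated.
P3: not dominated (best memory).
P4: not dominated.
P5: dominated by P2 (memory 191≤341, p99 latency 693≤724, avg latency 151≤173).
P6: not dominated.
P7: not dominated (best avg latency).
P8: not dominated (best p99 latency).
Pareto-optimal: P2, P3, P4, P6, P7, P8 → 6.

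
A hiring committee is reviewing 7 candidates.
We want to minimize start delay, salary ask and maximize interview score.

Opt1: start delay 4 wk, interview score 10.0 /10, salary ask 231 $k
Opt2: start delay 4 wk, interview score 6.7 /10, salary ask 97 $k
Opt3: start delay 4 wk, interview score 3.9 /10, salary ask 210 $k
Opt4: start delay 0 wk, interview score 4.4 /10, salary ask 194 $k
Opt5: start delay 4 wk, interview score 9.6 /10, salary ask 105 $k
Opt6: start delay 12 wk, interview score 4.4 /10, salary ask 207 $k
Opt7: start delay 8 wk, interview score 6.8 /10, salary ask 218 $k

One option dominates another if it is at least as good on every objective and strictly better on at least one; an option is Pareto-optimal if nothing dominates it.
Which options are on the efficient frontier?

Opt1, Opt2, Opt4, Opt5

Opt1: not dominated (best interview score).
Opt2: not dominated (best salary ask).
Opt3: dominated by Opt2 (start delay 4≤4, interview score 6.7≥3.9, salary ask 97≤210).
Opt4: not dominated (best start delay).
Opt5: not dominated.
Opt6: dominated by Opt2 (start delay 4≤12, interview score 6.7≥4.4, salary ask 97≤207).
Opt7: dominated by Opt5 (start delay 4≤8, interview score 9.6≥6.8, salary ask 105≤218).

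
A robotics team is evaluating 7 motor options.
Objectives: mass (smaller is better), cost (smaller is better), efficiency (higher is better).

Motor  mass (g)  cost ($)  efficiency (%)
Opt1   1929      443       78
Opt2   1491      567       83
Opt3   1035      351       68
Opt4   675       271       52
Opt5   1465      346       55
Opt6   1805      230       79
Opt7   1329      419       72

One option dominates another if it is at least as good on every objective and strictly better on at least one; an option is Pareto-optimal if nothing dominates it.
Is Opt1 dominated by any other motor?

Opt6 vs Opt1: mass 1805≤1929, cost 230≤443, efficiency 79≥78 — Opt6 is at least as good on every objective and strictly better on at least one, so Opt6 dominates Opt1.

Yes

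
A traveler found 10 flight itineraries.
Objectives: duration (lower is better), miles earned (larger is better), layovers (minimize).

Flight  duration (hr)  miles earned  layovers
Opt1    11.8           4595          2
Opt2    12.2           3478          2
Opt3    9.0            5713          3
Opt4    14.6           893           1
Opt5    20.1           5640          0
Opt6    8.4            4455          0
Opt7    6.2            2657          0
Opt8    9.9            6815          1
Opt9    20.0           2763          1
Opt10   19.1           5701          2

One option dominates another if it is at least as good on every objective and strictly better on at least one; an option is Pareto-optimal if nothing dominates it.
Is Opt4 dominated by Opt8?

Opt8 vs Opt4: duration 9.9≤14.6, miles earned 6815≥893, layovers 1≤1 — Opt8 is at least as good on every objective with at least one strict improvement.

Yes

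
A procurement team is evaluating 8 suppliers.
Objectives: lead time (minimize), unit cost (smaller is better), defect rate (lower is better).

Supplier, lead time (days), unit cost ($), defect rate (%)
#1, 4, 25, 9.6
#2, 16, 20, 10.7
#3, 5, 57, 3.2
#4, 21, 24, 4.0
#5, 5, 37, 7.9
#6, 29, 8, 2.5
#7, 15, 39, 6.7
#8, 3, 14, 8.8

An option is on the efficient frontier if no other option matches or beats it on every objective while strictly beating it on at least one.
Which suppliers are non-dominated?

#3, #4, #5, #6, #7, #8

#1: dominated by #8 (lead time 3≤4, unit cost 14≤25, defect rate 8.8≤9.6).
#2: dominated by #8 (lead time 3≤16, unit cost 14≤20, defect rate 8.8≤10.7).
#3: not dominated.
#4: not dominated.
#5: not dominated.
#6: not dominated (best unit cost).
#7: not dominated.
#8: not dominated (best lead time).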